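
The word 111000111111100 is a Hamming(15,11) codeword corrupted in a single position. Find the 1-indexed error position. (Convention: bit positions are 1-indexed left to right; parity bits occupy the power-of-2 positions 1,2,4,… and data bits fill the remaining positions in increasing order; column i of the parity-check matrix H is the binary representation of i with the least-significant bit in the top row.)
Syndrome s = H · r^T (mod 2), r = 111000111111100:
  s[0] = (101010101010101)·(111000111111100) mod 2 = 1+0+1+0+0+0+1+0+1+0+1+0+1+0+0 mod 2 = 0
  s[1] = (011001100110011)·(111000111111100) mod 2 = 0+1+1+0+0+0+1+0+0+1+1+0+0+0+0 mod 2 = 1
  s[2] = (000111100001111)·(111000111111100) mod 2 = 0+0+0+0+0+0+1+0+0+0+0+1+1+0+0 mod 2 = 1
  s[3] = (000000011111111)·(111000111111100) mod 2 = 0+0+0+0+0+0+0+1+1+1+1+1+1+0+0 mod 2 = 0
Syndrome = 0110
Column i of H is the binary representation of i, so the syndrome is the binary index of the flipped bit.
Read s = 0110 with s[0] as LSB: 0·2^0 + 1·2^1 + 1·2^2 + 0·2^3 = 6.
Error is at bit position 6.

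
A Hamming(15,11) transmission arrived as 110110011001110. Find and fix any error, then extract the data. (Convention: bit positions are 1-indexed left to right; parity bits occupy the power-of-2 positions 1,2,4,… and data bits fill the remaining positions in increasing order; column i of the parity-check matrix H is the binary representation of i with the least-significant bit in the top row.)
Syndrome s = H · r^T (mod 2), r = 110110011001110:
  s[0] = (101010101010101)·(110110011001110) mod 2 = 1+0+0+0+1+0+0+0+1+0+0+0+1+0+0 mod 2 = 0
  s[1] = (011001100110011)·(110110011001110) mod 2 = 0+1+0+0+0+0+0+0+0+0+0+0+0+1+0 mod 2 = 0
  s[2] = (000111100001111)·(110110011001110) mod 2 = 0+0+0+1+1+0+0+0+0+0+0+1+1+1+0 mod 2 = 1
  s[3] = (000000011111111)·(110110011001110) mod 2 = 0+0+0+0+0+0+0+1+1+0+0+1+1+1+0 mod 2 = 1
Syndrome = 0011
Column 12 of H equals this syndrome → error at bit 12 (1-indexed).
Flip bit 12: 110110011001110 → 110110011000110
Extract data bits at positions {3,5,6,7,9,10,11,12,13,14,15}: 01001000110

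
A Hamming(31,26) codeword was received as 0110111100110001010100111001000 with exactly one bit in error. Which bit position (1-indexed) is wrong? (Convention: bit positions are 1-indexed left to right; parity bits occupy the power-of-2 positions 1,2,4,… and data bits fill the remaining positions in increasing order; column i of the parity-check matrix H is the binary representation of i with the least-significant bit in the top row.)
Syndrome s = H · r^T (mod 2), r = 0110111100110001010100111001000:
  s[0] = (1010101010101010101010101010101)·(0110111100110001010100111001000) mod 2 = 0+0+1+0+1+0+1+0+0+0+1+0+0+0+0+0+0+0+0+0+0+0+1+0+1+0+0+0+0+0+0 mod 2 = 0
  s[1] = (0110011001100110011001100110011)·(0110111100110001010100111001000) mod 2 = 0+1+1+0+0+1+1+0+0+0+1+0+0+0+0+0+0+1+0+0+0+0+1+0+0+0+0+0+0+0+0 mod 2 = 1
  s[2] = (0001111000011110000111100001111)·(0110111100110001010100111001000) mod 2 = 0+0+0+0+1+1+1+0+0+0+0+1+0+0+0+0+0+0+0+1+0+0+1+0+0+0+0+1+0+0+0 mod 2 = 1
  s[3] = (0000000111111110000000011111111)·(0110111100110001010100111001000) mod 2 = 0+0+0+0+0+0+0+1+0+0+1+1+0+0+0+0+0+0+0+0+0+0+0+1+1+0+0+1+0+0+0 mod 2 = 0
  s[4] = (0000000000000001111111111111111)·(0110111100110001010100111001000) mod 2 = 0+0+0+0+0+0+0+0+0+0+0+0+0+0+0+1+0+1+0+1+0+0+1+1+1+0+0+1+0+0+0 mod 2 = 1
Syndrome = 01101
Column i of H is the binary representation of i, so the syndrome is the binary index of the flipped bit.
Read s = 01101 with s[0] as LSB: 0·2^0 + 1·2^1 + 1·2^2 + 0·2^3 + 1·2^4 = 22.
Error is at bit position 22.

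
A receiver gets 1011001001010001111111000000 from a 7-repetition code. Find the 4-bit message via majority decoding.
Split into 7-bit blocks and majority-vote each:
  block 1 = 1011001: 4 ones, 3 zeros → 1
  block 2 = 0010100: 2 ones, 5 zeros → 0
  block 3 = 0111111: 6 ones, 1 zeros → 1
  block 4 = 1000000: 1 ones, 6 zeros → 0
Decoded = 1010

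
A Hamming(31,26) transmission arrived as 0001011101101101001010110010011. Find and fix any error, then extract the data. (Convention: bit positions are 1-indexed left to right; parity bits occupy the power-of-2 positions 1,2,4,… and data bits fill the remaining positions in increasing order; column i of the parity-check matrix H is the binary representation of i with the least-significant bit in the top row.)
Syndrome s = H · r^T (mod 2), r = 0001011101101101001010110010011:
  s[0] = (1010101010101010101010101010101)·(0001011101101101001010110010011) mod 2 = 0+0+0+0+0+0+1+0+0+0+1+0+1+0+0+0+0+0+1+0+1+0+1+0+0+0+1+0+0+0+1 mod 2 = 0
  s[1] = (0110011001100110011001100110011)·(0001011101101101001010110010011) mod 2 = 0+0+0+0+0+1+1+0+0+1+1+0+0+1+0+0+0+0+1+0+0+0+1+0+0+0+1+0+0+1+1 mod 2 = 0
  s[2] = (0001111000011110000111100001111)·(0001011101101101001010110010011) mod 2 = 0+0+0+1+0+1+1+0+0+0+0+0+1+1+0+0+0+0+0+0+1+0+1+0+0+0+0+0+0+1+1 mod 2 = 1
  s[3] = (0000000111111110000000011111111)·(0001011101101101001010110010011) mod 2 = 0+0+0+0+0+0+0+1+0+1+1+0+1+1+0+0+0+0+0+0+0+0+0+1+0+0+1+0+0+1+1 mod 2 = 1
  s[4] = (0000000000000001111111111111111)·(0001011101101101001010110010011) mod 2 = 0+0+0+0+0+0+0+0+0+0+0+0+0+0+0+1+0+0+1+0+1+0+1+1+0+0+1+0+0+1+1 mod 2 = 0
Syndrome = 00110
Column 12 of H equals this syndrome → error at bit 12 (1-indexed).
Flip bit 12: 0001011101101101001010110010011 → 0001011101111101001010110010011
Extract data bits at positions {3,5,6,7,9,10,11,12,13,14,15,17,18,19,20,21,22,23,24,25,26,27,28,29,30,31}: 00110111110001010110010011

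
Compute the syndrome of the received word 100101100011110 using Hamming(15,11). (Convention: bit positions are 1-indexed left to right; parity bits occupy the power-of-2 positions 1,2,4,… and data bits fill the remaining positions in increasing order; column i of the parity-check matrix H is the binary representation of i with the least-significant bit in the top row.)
Syndrome s = H · r^T (mod 2), r = 100101100011110:
  s[0] = (101010101010101)·(100101100011110) mod 2 = 1+0+0+0+0+0+1+0+0+0+1+0+1+0+0 mod 2 = 0
  s[1] = (011001100110011)·(100101100011110) mod 2 = 0+0+0+0+0+1+1+0+0+0+1+0+0+1+0 mod 2 = 0
  s[2] = (000111100001111)·(100101100011110) mod 2 = 0+0+0+1+0+1+1+0+0+0+0+1+1+1+0 mod 2 = 0
  s[3] = (000000011111111)·(100101100011110) mod 2 = 0+0+0+0+0+0+0+0+0+0+1+1+1+1+0 mod 2 = 0
Syndrome = 0000
s = 0: no error detected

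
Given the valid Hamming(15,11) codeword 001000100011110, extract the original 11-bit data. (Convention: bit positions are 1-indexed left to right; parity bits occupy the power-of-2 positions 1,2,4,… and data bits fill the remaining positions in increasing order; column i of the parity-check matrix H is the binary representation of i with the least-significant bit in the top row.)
Parity bits occupy power-of-2 positions; data bits are at positions {3,5,6,7,9,10,11,12,13,14,15} (1-indexed).
Extract: c[3]=1 c[5]=0 c[6]=0 c[7]=1 c[9]=0 c[10]=0 c[11]=1 c[12]=1 c[13]=1 c[14]=1 c[15]=0
Data = 10010011110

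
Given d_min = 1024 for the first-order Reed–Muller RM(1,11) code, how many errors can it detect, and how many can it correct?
Detection only: up to d_min − 1 = 1023 errors.
Correction: up to ⌊(d_min − 1)/2⌋ = ⌊1023/2⌋ = 511 errors.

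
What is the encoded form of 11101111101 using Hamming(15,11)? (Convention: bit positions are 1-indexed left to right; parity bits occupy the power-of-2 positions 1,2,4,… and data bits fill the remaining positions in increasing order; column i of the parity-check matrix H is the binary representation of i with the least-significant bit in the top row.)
Codeword c = d · G (mod 2), d = 11101111101:
  c[0] = d·G[:,0] = (11101111101)·(11011010101) mod 2 = 1+1+0+0+1+0+1+0+1+0+1 mod 2 = 0
  c[1] = d·G[:,1] = (11101111101)·(10110110011) mod 2 = 1+0+1+0+0+1+1+0+0+0+1 mod 2 = 1
  c[2] = d·G[:,2] = (11101111101)·(10000000000) mod 2 = 1+0+0+0+0+0+0+0+0+0+0 mod 2 = 1
  c[3] = d·G[:,3] = (11101111101)·(01110001111) mod 2 = 0+1+1+0+0+0+0+1+1+0+1 mod 2 = 1
  c[4] = d·G[:,4] = (11101111101)·(01000000000) mod 2 = 0+1+0+0+0+0+0+0+0+0+0 mod 2 = 1
  c[5] = d·G[:,5] = (11101111101)·(00100000000) mod 2 = 0+0+1+0+0+0+0+0+0+0+0 mod 2 = 1
  c[6] = d·G[:,6] = (11101111101)·(00010000000) mod 2 = 0+0+0+0+0+0+0+0+0+0+0 mod 2 = 0
  c[7] = d·G[:,7] = (11101111101)·(00001111111) mod 2 = 0+0+0+0+1+1+1+1+1+0+1 mod 2 = 0
  c[8] = d·G[:,8] = (11101111101)·(00001000000) mod 2 = 0+0+0+0+1+0+0+0+0+0+0 mod 2 = 1
  c[9] = d·G[:,9] = (11101111101)·(00000100000) mod 2 = 0+0+0+0+0+1+0+0+0+0+0 mod 2 = 1
  c[10] = d·G[:,10] = (11101111101)·(00000010000) mod 2 = 0+0+0+0+0+0+1+0+0+0+0 mod 2 = 1
  c[11] = d·G[:,11] = (11101111101)·(00000001000) mod 2 = 0+0+0+0+0+0+0+1+0+0+0 mod 2 = 1
  c[12] = d·G[:,12] = (11101111101)·(00000000100) mod 2 = 0+0+0+0+0+0+0+0+1+0+0 mod 2 = 1
  c[13] = d·G[:,13] = (11101111101)·(00000000010) mod 2 = 0+0+0+0+0+0+0+0+0+0+0 mod 2 = 0
  c[14] = d·G[:,14] = (11101111101)·(00000000001) mod 2 = 0+0+0+0+0+0+0+0+0+0+1 mod 2 = 1
Codeword = 011111001111101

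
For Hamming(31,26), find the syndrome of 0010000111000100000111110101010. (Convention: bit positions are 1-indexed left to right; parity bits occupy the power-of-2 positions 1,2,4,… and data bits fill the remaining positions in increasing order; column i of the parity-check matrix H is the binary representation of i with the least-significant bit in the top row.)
Syndrome s = H · r^T (mod 2), r = 0010000111000100000111110101010:
  s[0] = (1010101010101010101010101010101)·(0010000111000100000111110101010) mod 2 = 0+0+1+0+0+0+0+0+1+0+0+0+0+0+0+0+0+0+0+0+1+0+1+0+0+0+0+0+0+0+0 mod 2 = 0
  s[1] = (0110011001100110011001100110011)·(0010000111000100000111110101010) mod 2 = 0+0+1+0+0+0+0+0+0+1+0+0+0+1+0+0+0+0+0+0+0+1+1+0+0+1+0+0+0+1+0 mod 2 = 1
  s[2] = (0001111000011110000111100001111)·(0010000111000100000111110101010) mod 2 = 0+0+0+0+0+0+0+0+0+0+0+0+0+1+0+0+0+0+0+1+1+1+1+0+0+0+0+1+0+1+0 mod 2 = 1
  s[3] = (0000000111111110000000011111111)·(0010000111000100000111110101010) mod 2 = 0+0+0+0+0+0+0+1+1+1+0+0+0+1+0+0+0+0+0+0+0+0+0+1+0+1+0+1+0+1+0 mod 2 = 0
  s[4] = (0000000000000001111111111111111)·(0010000111000100000111110101010) mod 2 = 0+0+0+0+0+0+0+0+0+0+0+0+0+0+0+0+0+0+0+1+1+1+1+1+0+1+0+1+0+1+0 mod 2 = 0
Syndrome = 01100
Non-zero syndrome: error at position 6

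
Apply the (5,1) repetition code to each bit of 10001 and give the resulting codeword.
Repeat each bit 5× and concatenate:
1→11111  0→00000  0→00000  0→00000  1→11111
Codeword = 1111100000000000000011111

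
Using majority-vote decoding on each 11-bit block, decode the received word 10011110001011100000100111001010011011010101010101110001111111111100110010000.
Split into 11-bit blocks and majority-vote each:
  block 1 = 10011110001: 6 ones, 5 zeros → 1
  block 2 = 01110000010: 4 ones, 7 zeros → 0
  block 3 = 01110010100: 5 ones, 6 zeros → 0
  block 4 = 11011010101: 7 ones, 4 zeros → 1
  block 5 = 01010111000: 5 ones, 6 zeros → 0
  block 6 = 11111111111: 11 ones, 0 zeros → 1
  block 7 = 00110010000: 3 ones, 8 zeros → 0
Decoded = 1001010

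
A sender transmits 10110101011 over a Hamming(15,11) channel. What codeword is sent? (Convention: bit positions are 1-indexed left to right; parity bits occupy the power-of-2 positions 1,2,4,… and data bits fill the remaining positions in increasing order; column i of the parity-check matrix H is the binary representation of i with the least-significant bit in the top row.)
Codeword c = d · G (mod 2), d = 10110101011:
  c[0] = d·G[:,0] = (10110101011)·(11011010101) mod 2 = 1+0+0+1+0+0+0+0+0+0+1 mod 2 = 1
  c[1] = d·G[:,1] = (10110101011)·(10110110011) mod 2 = 1+0+1+1+0+1+0+0+0+1+1 mod 2 = 0
  c[2] = d·G[:,2] = (10110101011)·(10000000000) mod 2 = 1+0+0+0+0+0+0+0+0+0+0 mod 2 = 1
  c[3] = d·G[:,3] = (10110101011)·(01110001111) mod 2 = 0+0+1+1+0+0+0+1+0+1+1 mod 2 = 1
  c[4] = d·G[:,4] = (10110101011)·(01000000000) mod 2 = 0+0+0+0+0+0+0+0+0+0+0 mod 2 = 0
  c[5] = d·G[:,5] = (10110101011)·(00100000000) mod 2 = 0+0+1+0+0+0+0+0+0+0+0 mod 2 = 1
  c[6] = d·G[:,6] = (10110101011)·(00010000000) mod 2 = 0+0+0+1+0+0+0+0+0+0+0 mod 2 = 1
  c[7] = d·G[:,7] = (10110101011)·(00001111111) mod 2 = 0+0+0+0+0+1+0+1+0+1+1 mod 2 = 0
  c[8] = d·G[:,8] = (10110101011)·(00001000000) mod 2 = 0+0+0+0+0+0+0+0+0+0+0 mod 2 = 0
  c[9] = d·G[:,9] = (10110101011)·(00000100000) mod 2 = 0+0+0+0+0+1+0+0+0+0+0 mod 2 = 1
  c[10] = d·G[:,10] = (10110101011)·(00000010000) mod 2 = 0+0+0+0+0+0+0+0+0+0+0 mod 2 = 0
  c[11] = d·G[:,11] = (10110101011)·(00000001000) mod 2 = 0+0+0+0+0+0+0+1+0+0+0 mod 2 = 1
  c[12] = d·G[:,12] = (10110101011)·(00000000100) mod 2 = 0+0+0+0+0+0+0+0+0+0+0 mod 2 = 0
  c[13] = d·G[:,13] = (10110101011)·(00000000010) mod 2 = 0+0+0+0+0+0+0+0+0+1+0 mod 2 = 1
  c[14] = d·G[:,14] = (10110101011)·(00000000001) mod 2 = 0+0+0+0+0+0+0+0+0+0+1 mod 2 = 1
Codeword = 101101100101011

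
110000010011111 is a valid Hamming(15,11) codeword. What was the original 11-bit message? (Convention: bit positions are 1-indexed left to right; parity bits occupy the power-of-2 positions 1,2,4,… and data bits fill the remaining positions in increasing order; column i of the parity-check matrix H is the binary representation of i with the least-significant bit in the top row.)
Parity bits occupy power-of-2 positions; data bits are at positions {3,5,6,7,9,10,11,12,13,14,15} (1-indexed).
Extract: c[3]=0 c[5]=0 c[6]=0 c[7]=0 c[9]=0 c[10]=0 c[11]=1 c[12]=1 c[13]=1 c[14]=1 c[15]=1
Data = 00000011111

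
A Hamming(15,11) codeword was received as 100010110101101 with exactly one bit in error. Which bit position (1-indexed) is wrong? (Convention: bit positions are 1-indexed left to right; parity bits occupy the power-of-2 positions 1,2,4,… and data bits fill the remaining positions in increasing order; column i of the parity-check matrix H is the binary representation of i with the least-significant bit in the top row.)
Syndrome s = H · r^T (mod 2), r = 100010110101101:
  s[0] = (101010101010101)·(100010110101101) mod 2 = 1+0+0+0+1+0+1+0+0+0+0+0+1+0+1 mod 2 = 1
  s[1] = (011001100110011)·(100010110101101) mod 2 = 0+0+0+0+0+0+1+0+0+1+0+0+0+0+1 mod 2 = 1
  s[2] = (000111100001111)·(100010110101101) mod 2 = 0+0+0+0+1+0+1+0+0+0+0+1+1+0+1 mod 2 = 1
  s[3] = (000000011111111)·(100010110101101) mod 2 = 0+0+0+0+0+0+0+1+0+1+0+1+1+0+1 mod 2 = 1
Syndrome = 1111
Column i of H is the binary representation of i, so the syndrome is the binary index of the flipped bit.
Read s = 1111 with s[0] as LSB: 1·2^0 + 1·2^1 + 1·2^2 + 1·2^3 = 15.
Error is at bit position 15.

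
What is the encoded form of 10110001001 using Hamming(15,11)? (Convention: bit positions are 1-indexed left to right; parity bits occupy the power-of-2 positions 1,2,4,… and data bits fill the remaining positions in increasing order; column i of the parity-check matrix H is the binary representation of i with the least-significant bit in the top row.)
Codeword c = d · G (mod 2), d = 10110001001:
  c[0] = d·G[:,0] = (10110001001)·(11011010101) mod 2 = 1+0+0+1+0+0+0+0+0+0+1 mod 2 = 1
  c[1] = d·G[:,1] = (10110001001)·(10110110011) mod 2 = 1+0+1+1+0+0+0+0+0+0+1 mod 2 = 0
  c[2] = d·G[:,2] = (10110001001)·(10000000000) mod 2 = 1+0+0+0+0+0+0+0+0+0+0 mod 2 = 1
  c[3] = d·G[:,3] = (10110001001)·(01110001111) mod 2 = 0+0+1+1+0+0+0+1+0+0+1 mod 2 = 0
  c[4] = d·G[:,4] = (10110001001)·(01000000000) mod 2 = 0+0+0+0+0+0+0+0+0+0+0 mod 2 = 0
  c[5] = d·G[:,5] = (10110001001)·(00100000000) mod 2 = 0+0+1+0+0+0+0+0+0+0+0 mod 2 = 1
  c[6] = d·G[:,6] = (10110001001)·(00010000000) mod 2 = 0+0+0+1+0+0+0+0+0+0+0 mod 2 = 1
  c[7] = d·G[:,7] = (10110001001)·(00001111111) mod 2 = 0+0+0+0+0+0+0+1+0+0+1 mod 2 = 0
  c[8] = d·G[:,8] = (10110001001)·(00001000000) mod 2 = 0+0+0+0+0+0+0+0+0+0+0 mod 2 = 0
  c[9] = d·G[:,9] = (10110001001)·(00000100000) mod 2 = 0+0+0+0+0+0+0+0+0+0+0 mod 2 = 0
  c[10] = d·G[:,10] = (10110001001)·(00000010000) mod 2 = 0+0+0+0+0+0+0+0+0+0+0 mod 2 = 0
  c[11] = d·G[:,11] = (10110001001)·(00000001000) mod 2 = 0+0+0+0+0+0+0+1+0+0+0 mod 2 = 1
  c[12] = d·G[:,12] = (10110001001)·(00000000100) mod 2 = 0+0+0+0+0+0+0+0+0+0+0 mod 2 = 0
  c[13] = d·G[:,13] = (10110001001)·(00000000010) mod 2 = 0+0+0+0+0+0+0+0+0+0+0 mod 2 = 0
  c[14] = d·G[:,14] = (10110001001)·(00000000001) mod 2 = 0+0+0+0+0+0+0+0+0+0+1 mod 2 = 1
Codeword = 101001100001001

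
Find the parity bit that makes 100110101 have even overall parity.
Sum of data bits: 1+0+0+1+1+0+1+0+1 = 5.
5 mod 2 = 1, so parity bit = 1.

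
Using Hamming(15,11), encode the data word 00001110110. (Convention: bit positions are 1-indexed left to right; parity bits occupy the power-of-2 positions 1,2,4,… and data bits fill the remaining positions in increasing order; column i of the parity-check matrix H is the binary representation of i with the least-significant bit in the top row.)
Codeword c = d · G (mod 2), d = 00001110110:
  c[0] = d·G[:,0] = (00001110110)·(11011010101) mod 2 = 0+0+0+0+1+0+1+0+1+0+0 mod 2 = 1
  c[1] = d·G[:,1] = (00001110110)·(10110110011) mod 2 = 0+0+0+0+0+1+1+0+0+1+0 mod 2 = 1
  c[2] = d·G[:,2] = (00001110110)·(10000000000) mod 2 = 0+0+0+0+0+0+0+0+0+0+0 mod 2 = 0
  c[3] = d·G[:,3] = (00001110110)·(01110001111) mod 2 = 0+0+0+0+0+0+0+0+1+1+0 mod 2 = 0
  c[4] = d·G[:,4] = (00001110110)·(01000000000) mod 2 = 0+0+0+0+0+0+0+0+0+0+0 mod 2 = 0
  c[5] = d·G[:,5] = (00001110110)·(00100000000) mod 2 = 0+0+0+0+0+0+0+0+0+0+0 mod 2 = 0
  c[6] = d·G[:,6] = (00001110110)·(00010000000) mod 2 = 0+0+0+0+0+0+0+0+0+0+0 mod 2 = 0
  c[7] = d·G[:,7] = (00001110110)·(00001111111) mod 2 = 0+0+0+0+1+1+1+0+1+1+0 mod 2 = 1
  c[8] = d·G[:,8] = (00001110110)·(00001000000) mod 2 = 0+0+0+0+1+0+0+0+0+0+0 mod 2 = 1
  c[9] = d·G[:,9] = (00001110110)·(00000100000) mod 2 = 0+0+0+0+0+1+0+0+0+0+0 mod 2 = 1
  c[10] = d·G[:,10] = (00001110110)·(00000010000) mod 2 = 0+0+0+0+0+0+1+0+0+0+0 mod 2 = 1
  c[11] = d·G[:,11] = (00001110110)·(00000001000) mod 2 = 0+0+0+0+0+0+0+0+0+0+0 mod 2 = 0
  c[12] = d·G[:,12] = (00001110110)·(00000000100) mod 2 = 0+0+0+0+0+0+0+0+1+0+0 mod 2 = 1
  c[13] = d·G[:,13] = (00001110110)·(00000000010) mod 2 = 0+0+0+0+0+0+0+0+0+1+0 mod 2 = 1
  c[14] = d·G[:,14] = (00001110110)·(00000000001) mod 2 = 0+0+0+0+0+0+0+0+0+0+0 mod 2 = 0
Codeword = 110000011110110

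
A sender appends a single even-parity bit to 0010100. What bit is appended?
Sum of data bits: 0+0+1+0+1+0+0 = 2.
2 mod 2 = 0, so parity bit = 0.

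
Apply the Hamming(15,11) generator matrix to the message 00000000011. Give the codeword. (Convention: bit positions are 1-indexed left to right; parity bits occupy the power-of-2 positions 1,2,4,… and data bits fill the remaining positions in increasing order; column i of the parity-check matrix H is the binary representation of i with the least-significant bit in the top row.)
Codeword c = d · G (mod 2), d = 00000000011:
  c[0] = d·G[:,0] = (00000000011)·(11011010101) mod 2 = 0+0+0+0+0+0+0+0+0+0+1 mod 2 = 1
  c[1] = d·G[:,1] = (00000000011)·(10110110011) mod 2 = 0+0+0+0+0+0+0+0+0+1+1 mod 2 = 0
  c[2] = d·G[:,2] = (00000000011)·(10000000000) mod 2 = 0+0+0+0+0+0+0+0+0+0+0 mod 2 = 0
  c[3] = d·G[:,3] = (00000000011)·(01110001111) mod 2 = 0+0+0+0+0+0+0+0+0+1+1 mod 2 = 0
  c[4] = d·G[:,4] = (00000000011)·(01000000000) mod 2 = 0+0+0+0+0+0+0+0+0+0+0 mod 2 = 0
  c[5] = d·G[:,5] = (00000000011)·(00100000000) mod 2 = 0+0+0+0+0+0+0+0+0+0+0 mod 2 = 0
  c[6] = d·G[:,6] = (00000000011)·(00010000000) mod 2 = 0+0+0+0+0+0+0+0+0+0+0 mod 2 = 0
  c[7] = d·G[:,7] = (00000000011)·(00001111111) mod 2 = 0+0+0+0+0+0+0+0+0+1+1 mod 2 = 0
  c[8] = d·G[:,8] = (00000000011)·(00001000000) mod 2 = 0+0+0+0+0+0+0+0+0+0+0 mod 2 = 0
  c[9] = d·G[:,9] = (00000000011)·(00000100000) mod 2 = 0+0+0+0+0+0+0+0+0+0+0 mod 2 = 0
  c[10] = d·G[:,10] = (00000000011)·(00000010000) mod 2 = 0+0+0+0+0+0+0+0+0+0+0 mod 2 = 0
  c[11] = d·G[:,11] = (00000000011)·(00000001000) mod 2 = 0+0+0+0+0+0+0+0+0+0+0 mod 2 = 0
  c[12] = d·G[:,12] = (00000000011)·(00000000100) mod 2 = 0+0+0+0+0+0+0+0+0+0+0 mod 2 = 0
  c[13] = d·G[:,13] = (00000000011)·(00000000010) mod 2 = 0+0+0+0+0+0+0+0+0+1+0 mod 2 = 1
  c[14] = d·G[:,14] = (00000000011)·(00000000001) mod 2 = 0+0+0+0+0+0+0+0+0+0+1 mod 2 = 1
Codeword = 100000000000011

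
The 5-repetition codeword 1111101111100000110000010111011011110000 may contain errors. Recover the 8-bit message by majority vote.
Split into 5-bit blocks and majority-vote each:
  block 1 = 11111: 5 ones, 0 zeros → 1
  block 2 = 01111: 4 ones, 1 zeros → 1
  block 3 = 10000: 1 ones, 4 zeros → 0
  block 4 = 01100: 2 ones, 3 zeros → 0
  block 5 = 00010: 1 ones, 4 zeros → 0
  block 6 = 11101: 4 ones, 1 zeros → 1
  block 7 = 10111: 4 ones, 1 zeros → 1
  block 8 = 10000: 1 ones, 4 zeros → 0
Decoded = 11000110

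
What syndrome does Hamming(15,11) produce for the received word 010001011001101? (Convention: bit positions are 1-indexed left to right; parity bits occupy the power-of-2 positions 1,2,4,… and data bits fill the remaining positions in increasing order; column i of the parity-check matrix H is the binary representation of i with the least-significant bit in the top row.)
Syndrome s = H · r^T (mod 2), r = 010001011001101:
  s[0] = (101010101010101)·(010001011001101) mod 2 = 0+0+0+0+0+0+0+0+1+0+0+0+1+0+1 mod 2 = 1
  s[1] = (011001100110011)·(010001011001101) mod 2 = 0+1+0+0+0+1+0+0+0+0+0+0+0+0+1 mod 2 = 1
  s[2] = (000111100001111)·(010001011001101) mod 2 = 0+0+0+0+0+1+0+0+0+0+0+1+1+0+1 mod 2 = 0
  s[3] = (000000011111111)·(010001011001101) mod 2 = 0+0+0+0+0+0+0+1+1+0+0+1+1+0+1 mod 2 = 1
Syndrome = 1101
Non-zero syndrome: error at position 11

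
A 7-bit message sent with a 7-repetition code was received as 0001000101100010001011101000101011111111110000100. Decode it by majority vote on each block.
Split into 7-bit blocks and majority-vote each:
  block 1 = 0001000: 1 ones, 6 zeros → 0
  block 2 = 1011000: 3 ones, 4 zeros → 0
  block 3 = 1000101: 3 ones, 4 zeros → 0
  block 4 = 1101000: 3 ones, 4 zeros → 0
  block 5 = 1010111: 5 ones, 2 zeros → 1
  block 6 = 1111111: 7 ones, 0 zeros → 1
  block 7 = 0000100: 1 ones, 6 zeros → 0
Decoded = 0000110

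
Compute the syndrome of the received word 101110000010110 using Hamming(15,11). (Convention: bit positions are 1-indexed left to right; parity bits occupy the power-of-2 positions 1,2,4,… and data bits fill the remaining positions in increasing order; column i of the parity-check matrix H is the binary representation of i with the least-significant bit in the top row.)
Syndrome s = H · r^T (mod 2), r = 101110000010110:
  s[0] = (101010101010101)·(101110000010110) mod 2 = 1+0+1+0+1+0+0+0+0+0+1+0+1+0+0 mod 2 = 1
  s[1] = (011001100110011)·(101110000010110) mod 2 = 0+0+1+0+0+0+0+0+0+0+1+0+0+1+0 mod 2 = 1
  s[2] = (000111100001111)·(101110000010110) mod 2 = 0+0+0+1+1+0+0+0+0+0+0+0+1+1+0 mod 2 = 0
  s[3] = (000000011111111)·(101110000010110) mod 2 = 0+0+0+0+0+0+0+0+0+0+1+0+1+1+0 mod 2 = 1
Syndrome = 1101
Non-zero syndrome: error at position 11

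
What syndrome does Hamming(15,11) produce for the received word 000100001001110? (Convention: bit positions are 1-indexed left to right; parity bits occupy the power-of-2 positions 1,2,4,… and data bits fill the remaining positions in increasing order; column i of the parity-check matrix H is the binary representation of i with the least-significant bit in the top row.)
Syndrome s = H · r^T (mod 2), r = 000100001001110:
  s[0] = (101010101010101)·(000100001001110) mod 2 = 0+0+0+0+0+0+0+0+1+0+0+0+1+0+0 mod 2 = 0
  s[1] = (011001100110011)·(000100001001110) mod 2 = 0+0+0+0+0+0+0+0+0+0+0+0+0+1+0 mod 2 = 1
  s[2] = (000111100001111)·(000100001001110) mod 2 = 0+0+0+1+0+0+0+0+0+0+0+1+1+1+0 mod 2 = 0
  s[3] = (000000011111111)·(000100001001110) mod 2 = 0+0+0+0+0+0+0+0+1+0+0+1+1+1+0 mod 2 = 0
Syndrome = 0100
Non-zero syndrome: error at position 2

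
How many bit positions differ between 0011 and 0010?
XOR = 0001, count of 1s = 1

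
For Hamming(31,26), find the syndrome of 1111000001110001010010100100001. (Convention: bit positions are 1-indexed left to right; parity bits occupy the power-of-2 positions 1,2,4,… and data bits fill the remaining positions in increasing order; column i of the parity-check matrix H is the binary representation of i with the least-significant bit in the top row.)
Syndrome s = H · r^T (mod 2), r = 1111000001110001010010100100001:
  s[0] = (1010101010101010101010101010101)·(1111000001110001010010100100001) mod 2 = 1+0+1+0+0+0+0+0+0+0+1+0+0+0+0+0+0+0+0+0+1+0+1+0+0+0+0+0+0+0+1 mod 2 = 0
  s[1] = (0110011001100110011001100110011)·(1111000001110001010010100100001) mod 2 = 0+1+1+0+0+0+0+0+0+1+1+0+0+0+0+0+0+1+0+0+0+0+1+0+0+1+0+0+0+0+1 mod 2 = 0
  s[2] = (0001111000011110000111100001111)·(1111000001110001010010100100001) mod 2 = 0+0+0+1+0+0+0+0+0+0+0+1+0+0+0+0+0+0+0+0+1+0+1+0+0+0+0+0+0+0+1 mod 2 = 1
  s[3] = (0000000111111110000000011111111)·(1111000001110001010010100100001) mod 2 = 0+0+0+0+0+0+0+0+0+1+1+1+0+0+0+0+0+0+0+0+0+0+0+0+0+1+0+0+0+0+1 mod 2 = 1
  s[4] = (0000000000000001111111111111111)·(1111000001110001010010100100001) mod 2 = 0+0+0+0+0+0+0+0+0+0+0+0+0+0+0+1+0+1+0+0+1+0+1+0+0+1+0+0+0+0+1 mod 2 = 0
Syndrome = 00110
Non-zero syndrome: error at position 12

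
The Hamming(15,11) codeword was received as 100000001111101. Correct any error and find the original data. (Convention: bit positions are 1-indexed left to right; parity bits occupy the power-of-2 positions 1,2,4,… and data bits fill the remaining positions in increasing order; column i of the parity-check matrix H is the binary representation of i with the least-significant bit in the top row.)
Syndrome s = H · r^T (mod 2), r = 100000001111101:
  s[0] = (101010101010101)·(100000001111101) mod 2 = 1+0+0+0+0+0+0+0+1+0+1+0+1+0+1 mod 2 = 1
  s[1] = (011001100110011)·(100000001111101) mod 2 = 0+0+0+0+0+0+0+0+0+1+1+0+0+0+1 mod 2 = 1
  s[2] = (000111100001111)·(100000001111101) mod 2 = 0+0+0+0+0+0+0+0+0+0+0+1+1+0+1 mod 2 = 1
  s[3] = (000000011111111)·(100000001111101) mod 2 = 0+0+0+0+0+0+0+0+1+1+1+1+1+0+1 mod 2 = 0
Syndrome = 1110
Column 7 of H equals this syndrome → error at bit 7 (1-indexed).
Flip bit 7: 100000001111101 → 100000101111101
Extract data bits at positions {3,5,6,7,9,10,11,12,13,14,15}: 00011111101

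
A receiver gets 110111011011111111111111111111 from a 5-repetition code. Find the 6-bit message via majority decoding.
Split into 5-bit blocks and majority-vote each:
  block 1 = 11011: 4 ones, 1 zeros → 1
  block 2 = 10110: 3 ones, 2 zeros → 1
  block 3 = 11111: 5 ones, 0 zeros → 1
  block 4 = 11111: 5 ones, 0 zeros → 1
  block 5 = 11111: 5 ones, 0 zeros → 1
  block 6 = 11111: 5 ones, 0 zeros → 1
Decoded = 111111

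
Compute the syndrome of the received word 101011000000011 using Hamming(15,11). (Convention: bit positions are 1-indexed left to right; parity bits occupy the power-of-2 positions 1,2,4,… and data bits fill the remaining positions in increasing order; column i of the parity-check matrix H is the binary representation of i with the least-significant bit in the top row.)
Syndrome s = H · r^T (mod 2), r = 101011000000011:
  s[0] = (101010101010101)·(101011000000011) mod 2 = 1+0+1+0+1+0+0+0+0+0+0+0+0+0+1 mod 2 = 0
  s[1] = (011001100110011)·(101011000000011) mod 2 = 0+0+1+0+0+1+0+0+0+0+0+0+0+1+1 mod 2 = 0
  s[2] = (000111100001111)·(101011000000011) mod 2 = 0+0+0+0+1+1+0+0+0+0+0+0+0+1+1 mod 2 = 0
  s[3] = (000000011111111)·(101011000000011) mod 2 = 0+0+0+0+0+0+0+0+0+0+0+0+0+1+1 mod 2 = 0
Syndrome = 0000
s = 0: no error detected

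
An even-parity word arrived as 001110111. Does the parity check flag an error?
Sum of received bits: 0+0+1+1+1+0+1+1+1 = 6; 6 mod 2 = 0. Result is 0 → no error detected.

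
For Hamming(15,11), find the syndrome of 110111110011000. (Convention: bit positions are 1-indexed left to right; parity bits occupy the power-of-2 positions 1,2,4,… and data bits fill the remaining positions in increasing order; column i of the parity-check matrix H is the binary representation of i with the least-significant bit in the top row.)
Syndrome s = H · r^T (mod 2), r = 110111110011000:
  s[0] = (101010101010101)·(110111110011000) mod 2 = 1+0+0+0+1+0+1+0+0+0+1+0+0+0+0 mod 2 = 0
  s[1] = (011001100110011)·(110111110011000) mod 2 = 0+1+0+0+0+1+1+0+0+0+1+0+0+0+0 mod 2 = 0
  s[2] = (000111100001111)·(110111110011000) mod 2 = 0+0+0+1+1+1+1+0+0+0+0+1+0+0+0 mod 2 = 1
  s[3] = (000000011111111)·(110111110011000) mod 2 = 0+0+0+0+0+0+0+1+0+0+1+1+0+0+0 mod 2 = 1
Syndrome = 0011
Non-zero syndrome: error at position 12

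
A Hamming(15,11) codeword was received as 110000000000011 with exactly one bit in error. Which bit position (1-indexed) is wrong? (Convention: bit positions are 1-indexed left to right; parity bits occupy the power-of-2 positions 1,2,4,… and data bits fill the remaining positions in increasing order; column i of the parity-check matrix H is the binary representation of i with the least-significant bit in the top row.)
Syndrome s = H · r^T (mod 2), r = 110000000000011:
  s[0] = (101010101010101)·(110000000000011) mod 2 = 1+0+0+0+0+0+0+0+0+0+0+0+0+0+1 mod 2 = 0
  s[1] = (011001100110011)·(110000000000011) mod 2 = 0+1+0+0+0+0+0+0+0+0+0+0+0+1+1 mod 2 = 1
  s[2] = (000111100001111)·(110000000000011) mod 2 = 0+0+0+0+0+0+0+0+0+0+0+0+0+1+1 mod 2 = 0
  s[3] = (000000011111111)·(110000000000011) mod 2 = 0+0+0+0+0+0+0+0+0+0+0+0+0+1+1 mod 2 = 0
Syndrome = 0100
Column i of H is the binary representation of i, so the syndrome is the binary index of the flipped bit.
Read s = 0100 with s[0] as LSB: 0·2^0 + 1·2^1 + 0·2^2 + 0·2^3 = 2.
Error is at bit position 2.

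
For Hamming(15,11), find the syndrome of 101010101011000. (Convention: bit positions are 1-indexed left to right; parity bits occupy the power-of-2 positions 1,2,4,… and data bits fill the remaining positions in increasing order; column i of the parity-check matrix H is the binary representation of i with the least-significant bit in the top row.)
Syndrome s = H · r^T (mod 2), r = 101010101011000:
  s[0] = (101010101010101)·(101010101011000) mod 2 = 1+0+1+0+1+0+1+0+1+0+1+0+0+0+0 mod 2 = 0
  s[1] = (011001100110011)·(101010101011000) mod 2 = 0+0+1+0+0+0+1+0+0+0+1+0+0+0+0 mod 2 = 1
  s[2] = (000111100001111)·(101010101011000) mod 2 = 0+0+0+0+1+0+1+0+0+0+0+1+0+0+0 mod 2 = 1
  s[3] = (000000011111111)·(101010101011000) mod 2 = 0+0+0+0+0+0+0+0+1+0+1+1+0+0+0 mod 2 = 1
Syndrome = 0111
Non-zero syndrome: error at position 14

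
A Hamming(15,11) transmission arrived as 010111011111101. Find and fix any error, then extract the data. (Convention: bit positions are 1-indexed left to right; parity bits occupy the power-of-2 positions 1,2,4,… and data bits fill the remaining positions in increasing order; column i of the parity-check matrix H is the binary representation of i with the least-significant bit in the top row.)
Syndrome s = H · r^T (mod 2), r = 010111011111101:
  s[0] = (101010101010101)·(010111011111101) mod 2 = 0+0+0+0+1+0+0+0+1+0+1+0+1+0+1 mod 2 = 1
  s[1] = (011001100110011)·(010111011111101) mod 2 = 0+1+0+0+0+1+0+0+0+1+1+0+0+0+1 mod 2 = 1
  s[2] = (000111100001111)·(010111011111101) mod 2 = 0+0+0+1+1+1+0+0+0+0+0+1+1+0+1 mod 2 = 0
  s[3] = (000000011111111)·(010111011111101) mod 2 = 0+0+0+0+0+0+0+1+1+1+1+1+1+0+1 mod 2 = 1
Syndrome = 1101
Column 11 of H equals this syndrome → error at bit 11 (1-indexed).
Flip bit 11: 010111011111101 → 010111011101101
Extract data bits at positions {3,5,6,7,9,10,11,12,13,14,15}: 01101101101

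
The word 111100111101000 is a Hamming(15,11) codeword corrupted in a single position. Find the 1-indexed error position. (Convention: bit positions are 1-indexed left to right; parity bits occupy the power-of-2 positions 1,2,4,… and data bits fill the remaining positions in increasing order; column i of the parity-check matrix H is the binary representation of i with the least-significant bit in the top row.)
Syndrome s = H · r^T (mod 2), r = 111100111101000:
  s[0] = (101010101010101)·(111100111101000) mod 2 = 1+0+1+0+0+0+1+0+1+0+0+0+0+0+0 mod 2 = 0
  s[1] = (011001100110011)·(111100111101000) mod 2 = 0+1+1+0+0+0+1+0+0+1+0+0+0+0+0 mod 2 = 0
  s[2] = (000111100001111)·(111100111101000) mod 2 = 0+0+0+1+0+0+1+0+0+0+0+1+0+0+0 mod 2 = 1
  s[3] = (000000011111111)·(111100111101000) mod 2 = 0+0+0+0+0+0+0+1+1+1+0+1+0+0+0 mod 2 = 0
Syndrome = 0010
Column i of H is the binary representation of i, so the syndrome is the binary index of the flipped bit.
Read s = 0010 with s[0] as LSB: 0·2^0 + 0·2^1 + 1·2^2 + 0·2^3 = 4.
Error is at bit position 4.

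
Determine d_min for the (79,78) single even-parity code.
d_min = 2 (flipping one data bit also flips the parity bit, so the two closest codewords differ in exactly 2 positions).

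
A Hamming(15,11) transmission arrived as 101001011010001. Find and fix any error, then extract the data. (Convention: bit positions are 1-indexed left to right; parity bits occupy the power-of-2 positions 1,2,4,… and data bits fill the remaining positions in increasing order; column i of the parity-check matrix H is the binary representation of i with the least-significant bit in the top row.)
Syndrome s = H · r^T (mod 2), r = 101001011010001:
  s[0] = (101010101010101)·(101001011010001) mod 2 = 1+0+1+0+0+0+0+0+1+0+1+0+0+0+1 mod 2 = 1
  s[1] = (011001100110011)·(101001011010001) mod 2 = 0+0+1+0+0+1+0+0+0+0+1+0+0+0+1 mod 2 = 0
  s[2] = (000111100001111)·(101001011010001) mod 2 = 0+0+0+0+0+1+0+0+0+0+0+0+0+0+1 mod 2 = 0
  s[3] = (000000011111111)·(101001011010001) mod 2 = 0+0+0+0+0+0+0+1+1+0+1+0+0+0+1 mod 2 = 0
Syndrome = 1000
Column 1 of H equals this syndrome → error at bit 1 (1-indexed).
Flip bit 1: 101001011010001 → 001001011010001
Extract data bits at positions {3,5,6,7,9,10,11,12,13,14,15}: 10101010001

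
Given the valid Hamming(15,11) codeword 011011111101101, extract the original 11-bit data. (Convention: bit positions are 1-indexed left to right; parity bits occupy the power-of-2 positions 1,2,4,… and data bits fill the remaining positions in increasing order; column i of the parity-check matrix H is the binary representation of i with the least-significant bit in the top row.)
Parity bits occupy power-of-2 positions; data bits are at positions {3,5,6,7,9,10,11,12,13,14,15} (1-indexed).
Extract: c[3]=1 c[5]=1 c[6]=1 c[7]=1 c[9]=1 c[10]=1 c[11]=0 c[12]=1 c[13]=1 c[14]=0 c[15]=1
Data = 11111101101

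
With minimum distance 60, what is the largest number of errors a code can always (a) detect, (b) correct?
(a) Detection requires d_min ≥ e+1, so e ≤ d_min − 1 = 59.
(b) Correction requires d_min ≥ 2t+1, so t ≤ ⌊(d_min − 1)/2⌋ = ⌊59/2⌋ = 29.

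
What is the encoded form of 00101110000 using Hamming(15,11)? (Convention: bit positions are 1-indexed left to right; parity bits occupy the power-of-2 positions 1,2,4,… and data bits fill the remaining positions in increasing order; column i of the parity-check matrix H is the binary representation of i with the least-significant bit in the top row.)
Codeword c = d · G (mod 2), d = 00101110000:
  c[0] = d·G[:,0] = (00101110000)·(11011010101) mod 2 = 0+0+0+0+1+0+1+0+0+0+0 mod 2 = 0
  c[1] = d·G[:,1] = (00101110000)·(10110110011) mod 2 = 0+0+1+0+0+1+1+0+0+0+0 mod 2 = 1
  c[2] = d·G[:,2] = (00101110000)·(10000000000) mod 2 = 0+0+0+0+0+0+0+0+0+0+0 mod 2 = 0
  c[3] = d·G[:,3] = (00101110000)·(01110001111) mod 2 = 0+0+1+0+0+0+0+0+0+0+0 mod 2 = 1
  c[4] = d·G[:,4] = (00101110000)·(01000000000) mod 2 = 0+0+0+0+0+0+0+0+0+0+0 mod 2 = 0
  c[5] = d·G[:,5] = (00101110000)·(00100000000) mod 2 = 0+0+1+0+0+0+0+0+0+0+0 mod 2 = 1
  c[6] = d·G[:,6] = (00101110000)·(00010000000) mod 2 = 0+0+0+0+0+0+0+0+0+0+0 mod 2 = 0
  c[7] = d·G[:,7] = (00101110000)·(00001111111) mod 2 = 0+0+0+0+1+1+1+0+0+0+0 mod 2 = 1
  c[8] = d·G[:,8] = (00101110000)·(00001000000) mod 2 = 0+0+0+0+1+0+0+0+0+0+0 mod 2 = 1
  c[9] = d·G[:,9] = (00101110000)·(00000100000) mod 2 = 0+0+0+0+0+1+0+0+0+0+0 mod 2 = 1
  c[10] = d·G[:,10] = (00101110000)·(00000010000) mod 2 = 0+0+0+0+0+0+1+0+0+0+0 mod 2 = 1
  c[11] = d·G[:,11] = (00101110000)·(00000001000) mod 2 = 0+0+0+0+0+0+0+0+0+0+0 mod 2 = 0
  c[12] = d·G[:,12] = (00101110000)·(00000000100) mod 2 = 0+0+0+0+0+0+0+0+0+0+0 mod 2 = 0
  c[13] = d·G[:,13] = (00101110000)·(00000000010) mod 2 = 0+0+0+0+0+0+0+0+0+0+0 mod 2 = 0
  c[14] = d·G[:,14] = (00101110000)·(00000000001) mod 2 = 0+0+0+0+0+0+0+0+0+0+0 mod 2 = 0
Codeword = 010101011110000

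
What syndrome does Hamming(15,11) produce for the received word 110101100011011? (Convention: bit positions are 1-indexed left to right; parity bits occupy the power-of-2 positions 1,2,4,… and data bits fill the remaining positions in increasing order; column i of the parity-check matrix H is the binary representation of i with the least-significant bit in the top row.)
Syndrome s = H · r^T (mod 2), r = 110101100011011:
  s[0] = (101010101010101)·(110101100011011) mod 2 = 1+0+0+0+0+0+1+0+0+0+1+0+0+0+1 mod 2 = 0
  s[1] = (011001100110011)·(110101100011011) mod 2 = 0+1+0+0+0+1+1+0+0+0+1+0+0+1+1 mod 2 = 0
  s[2] = (000111100001111)·(110101100011011) mod 2 = 0+0+0+1+0+1+1+0+0+0+0+1+0+1+1 mod 2 = 0
  s[3] = (000000011111111)·(110101100011011) mod 2 = 0+0+0+0+0+0+0+0+0+0+1+1+0+1+1 mod 2 = 0
Syndrome = 0000
s = 0: no error detected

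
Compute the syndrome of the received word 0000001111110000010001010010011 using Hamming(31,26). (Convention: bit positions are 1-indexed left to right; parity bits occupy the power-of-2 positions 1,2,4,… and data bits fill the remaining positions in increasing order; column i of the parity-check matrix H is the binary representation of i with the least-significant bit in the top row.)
Syndrome s = H · r^T (mod 2), r = 0000001111110000010001010010011:
  s[0] = (1010101010101010101010101010101)·(0000001111110000010001010010011) mod 2 = 0+0+0+0+0+0+1+0+1+0+1+0+0+0+0+0+0+0+0+0+0+0+0+0+0+0+1+0+0+0+1 mod 2 = 1
  s[1] = (0110011001100110011001100110011)·(0000001111110000010001010010011) mod 2 = 0+0+0+0+0+0+1+0+0+1+1+0+0+0+0+0+0+1+0+0+0+1+0+0+0+0+1+0+0+1+1 mod 2 = 0
  s[2] = (0001111000011110000111100001111)·(0000001111110000010001010010011) mod 2 = 0+0+0+0+0+0+1+0+0+0+0+1+0+0+0+0+0+0+0+0+0+1+0+0+0+0+0+0+0+1+1 mod 2 = 1
  s[3] = (0000000111111110000000011111111)·(0000001111110000010001010010011) mod 2 = 0+0+0+0+0+0+0+1+1+1+1+1+0+0+0+0+0+0+0+0+0+0+0+1+0+0+1+0+0+1+1 mod 2 = 1
  s[4] = (0000000000000001111111111111111)·(0000001111110000010001010010011) mod 2 = 0+0+0+0+0+0+0+0+0+0+0+0+0+0+0+0+0+1+0+0+0+1+0+1+0+0+1+0+0+1+1 mod 2 = 0
Syndrome = 10110
Non-zero syndrome: error at position 13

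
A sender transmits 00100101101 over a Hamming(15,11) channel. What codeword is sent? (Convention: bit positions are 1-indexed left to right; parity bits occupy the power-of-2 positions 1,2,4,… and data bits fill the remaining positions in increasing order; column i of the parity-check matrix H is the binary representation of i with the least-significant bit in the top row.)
Codeword c = d · G (mod 2), d = 00100101101:
  c[0] = d·G[:,0] = (00100101101)·(11011010101) mod 2 = 0+0+0+0+0+0+0+0+1+0+1 mod 2 = 0
  c[1] = d·G[:,1] = (00100101101)·(10110110011) mod 2 = 0+0+1+0+0+1+0+0+0+0+1 mod 2 = 1
  c[2] = d·G[:,2] = (00100101101)·(10000000000) mod 2 = 0+0+0+0+0+0+0+0+0+0+0 mod 2 = 0
  c[3] = d·G[:,3] = (00100101101)·(01110001111) mod 2 = 0+0+1+0+0+0+0+1+1+0+1 mod 2 = 0
  c[4] = d·G[:,4] = (00100101101)·(01000000000) mod 2 = 0+0+0+0+0+0+0+0+0+0+0 mod 2 = 0
  c[5] = d·G[:,5] = (00100101101)·(00100000000) mod 2 = 0+0+1+0+0+0+0+0+0+0+0 mod 2 = 1
  c[6] = d·G[:,6] = (00100101101)·(00010000000) mod 2 = 0+0+0+0+0+0+0+0+0+0+0 mod 2 = 0
  c[7] = d·G[:,7] = (00100101101)·(00001111111) mod 2 = 0+0+0+0+0+1+0+1+1+0+1 mod 2 = 0
  c[8] = d·G[:,8] = (00100101101)·(00001000000) mod 2 = 0+0+0+0+0+0+0+0+0+0+0 mod 2 = 0
  c[9] = d·G[:,9] = (00100101101)·(00000100000) mod 2 = 0+0+0+0+0+1+0+0+0+0+0 mod 2 = 1
  c[10] = d·G[:,10] = (00100101101)·(00000010000) mod 2 = 0+0+0+0+0+0+0+0+0+0+0 mod 2 = 0
  c[11] = d·G[:,11] = (00100101101)·(00000001000) mod 2 = 0+0+0+0+0+0+0+1+0+0+0 mod 2 = 1
  c[12] = d·G[:,12] = (00100101101)·(00000000100) mod 2 = 0+0+0+0+0+0+0+0+1+0+0 mod 2 = 1
  c[13] = d·G[:,13] = (00100101101)·(00000000010) mod 2 = 0+0+0+0+0+0+0+0+0+0+0 mod 2 = 0
  c[14] = d·G[:,14] = (00100101101)·(00000000001) mod 2 = 0+0+0+0+0+0+0+0+0+0+1 mod 2 = 1
Codeword = 010001000101101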